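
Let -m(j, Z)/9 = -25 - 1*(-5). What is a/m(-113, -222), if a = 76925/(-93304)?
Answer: -15385/3358944 ≈ -0.0045803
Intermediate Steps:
m(j, Z) = 180 (m(j, Z) = -9*(-25 - 1*(-5)) = -9*(-25 + 5) = -9*(-20) = 180)
a = -76925/93304 (a = 76925*(-1/93304) = -76925/93304 ≈ -0.82446)
a/m(-113, -222) = -76925/93304/180 = -76925/93304*1/180 = -15385/3358944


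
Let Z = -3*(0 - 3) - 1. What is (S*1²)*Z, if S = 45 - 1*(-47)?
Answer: 736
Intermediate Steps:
S = 92 (S = 45 + 47 = 92)
Z = 8 (Z = -3*(-3) - 1 = 9 - 1 = 8)
(S*1²)*Z = (92*1²)*8 = (92*1)*8 = 92*8 = 736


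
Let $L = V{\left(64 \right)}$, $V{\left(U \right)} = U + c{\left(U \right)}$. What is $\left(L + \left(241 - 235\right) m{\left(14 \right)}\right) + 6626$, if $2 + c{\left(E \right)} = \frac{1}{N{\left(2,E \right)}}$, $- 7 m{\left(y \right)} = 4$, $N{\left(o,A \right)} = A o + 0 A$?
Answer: $\frac{5989383}{896} \approx 6684.6$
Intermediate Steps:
$N{\left(o,A \right)} = A o$ ($N{\left(o,A \right)} = A o + 0 = A o$)
$m{\left(y \right)} = - \frac{4}{7}$ ($m{\left(y \right)} = \left(- \frac{1}{7}\right) 4 = - \frac{4}{7}$)
$c{\left(E \right)} = -2 + \frac{1}{2 E}$ ($c{\left(E \right)} = -2 + \frac{1}{E 2} = -2 + \frac{1}{2 E}$)
$V{\left(U \right)} = -2 + U + \frac{1}{2 U}$ ($V{\left(U \right)} = U - \left(2 - \frac{1}{2 U}\right) = -2 + U + \frac{1}{2 U}$)
$L = \frac{7937}{128}$ ($L = -2 + 64 + \frac{1}{2 \cdot 64} = -2 + 64 + \frac{1}{2} \cdot \frac{1}{64} = -2 + 64 + \frac{1}{128} = \frac{7937}{128} \approx 62.008$)
$\left(L + \left(241 - 235\right) m{\left(14 \right)}\right) + 6626 = \left(\frac{7937}{128} + \left(241 - 235\right) \left(- \frac{4}{7}\right)\right) + 6626 = \left(\frac{7937}{128} + 6 \left(- \frac{4}{7}\right)\right) + 6626 = \left(\frac{7937}{128} - \frac{24}{7}\right) + 6626 = \frac{52487}{896} + 6626 = \frac{5989383}{896}$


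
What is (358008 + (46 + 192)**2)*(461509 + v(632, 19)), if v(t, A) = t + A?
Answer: 191635568320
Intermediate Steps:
v(t, A) = A + t
(358008 + (46 + 192)**2)*(461509 + v(632, 19)) = (358008 + (46 + 192)**2)*(461509 + (19 + 632)) = (358008 + 238**2)*(461509 + 651) = (358008 + 56644)*462160 = 414652*462160 = 191635568320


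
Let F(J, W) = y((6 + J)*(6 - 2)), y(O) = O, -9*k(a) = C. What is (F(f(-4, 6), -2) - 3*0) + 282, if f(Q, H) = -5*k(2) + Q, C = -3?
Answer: 850/3 ≈ 283.33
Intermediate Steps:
k(a) = ⅓ (k(a) = -⅑*(-3) = ⅓)
f(Q, H) = -5/3 + Q (f(Q, H) = -5*⅓ + Q = -5/3 + Q)
F(J, W) = 24 + 4*J (F(J, W) = (6 + J)*(6 - 2) = (6 + J)*4 = 24 + 4*J)
(F(f(-4, 6), -2) - 3*0) + 282 = ((24 + 4*(-5/3 - 4)) - 3*0) + 282 = ((24 + 4*(-17/3)) + 0) + 282 = ((24 - 68/3) + 0) + 282 = (4/3 + 0) + 282 = 4/3 + 282 = 850/3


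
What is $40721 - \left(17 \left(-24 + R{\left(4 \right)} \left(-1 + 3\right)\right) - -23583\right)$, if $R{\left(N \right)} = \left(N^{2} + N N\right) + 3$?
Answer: $16356$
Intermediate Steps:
$R{\left(N \right)} = 3 + 2 N^{2}$ ($R{\left(N \right)} = \left(N^{2} + N^{2}\right) + 3 = 2 N^{2} + 3 = 3 + 2 N^{2}$)
$40721 - \left(17 \left(-24 + R{\left(4 \right)} \left(-1 + 3\right)\right) - -23583\right) = 40721 - \left(17 \left(-24 + \left(3 + 2 \cdot 4^{2}\right) \left(-1 + 3\right)\right) - -23583\right) = 40721 - \left(17 \left(-24 + \left(3 + 2 \cdot 16\right) 2\right) + 23583\right) = 40721 - \left(17 \left(-24 + \left(3 + 32\right) 2\right) + 23583\right) = 40721 - \left(17 \left(-24 + 35 \cdot 2\right) + 23583\right) = 40721 - \left(17 \left(-24 + 70\right) + 23583\right) = 40721 - \left(17 \cdot 46 + 23583\right) = 40721 - \left(782 + 23583\right) = 40721 - 24365 = 16356$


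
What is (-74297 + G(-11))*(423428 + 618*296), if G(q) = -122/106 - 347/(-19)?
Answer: -45355336027532/1007 ≈ -4.5040e+10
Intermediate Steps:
G(q) = 17232/1007 (G(q) = -122*1/106 - 347*(-1/19) = -61/53 + 347/19 = 17232/1007)
(-74297 + G(-11))*(423428 + 618*296) = (-74297 + 17232/1007)*(423428 + 618*296) = -74799847*(423428 + 182928)/1007 = -74799847/1007*606356 = -45355336027532/1007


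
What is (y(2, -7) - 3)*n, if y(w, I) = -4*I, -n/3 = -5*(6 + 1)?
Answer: 2625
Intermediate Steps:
n = 105 (n = -(-15)*(6 + 1) = -(-15)*7 = -3*(-35) = 105)
(y(2, -7) - 3)*n = (-4*(-7) - 3)*105 = (28 - 3)*105 = 25*105 = 2625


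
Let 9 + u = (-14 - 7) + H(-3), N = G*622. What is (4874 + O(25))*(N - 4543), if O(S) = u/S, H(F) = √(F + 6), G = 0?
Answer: -110685652/5 - 4543*√3/25 ≈ -2.2137e+7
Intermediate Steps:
N = 0 (N = 0*622 = 0)
H(F) = √(6 + F)
u = -30 + √3 (u = -9 + ((-14 - 7) + √(6 - 3)) = -9 + (-21 + √3) = -30 + √3 ≈ -28.268)
O(S) = (-30 + √3)/S
(4874 + O(25))*(N - 4543) = (4874 + (-30 + √3)/25)*(0 - 4543) = (4874 + (-30 + √3)/25)*(-4543) = (4874 + (-6/5 + √3/25))*(-4543) = (24364/5 + √3/25)*(-4543) = -110685652/5 - 4543*√3/25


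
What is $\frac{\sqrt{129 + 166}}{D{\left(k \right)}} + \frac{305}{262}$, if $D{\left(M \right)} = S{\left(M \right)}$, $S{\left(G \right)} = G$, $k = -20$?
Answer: $\frac{305}{262} - \frac{\sqrt{295}}{20} \approx 0.30534$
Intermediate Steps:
$D{\left(M \right)} = M$
$\frac{\sqrt{129 + 166}}{D{\left(k \right)}} + \frac{305}{262} = \frac{\sqrt{129 + 166}}{-20} + \frac{305}{262} = \sqrt{295} \left(- \frac{1}{20}\right) + 305 \cdot \frac{1}{262} = - \frac{\sqrt{295}}{20} + \frac{305}{262} = \frac{305}{262} - \frac{\sqrt{295}}{20}$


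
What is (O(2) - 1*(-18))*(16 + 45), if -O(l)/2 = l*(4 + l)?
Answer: -366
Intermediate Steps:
O(l) = -2*l*(4 + l)
(O(2) - 1*(-18))*(16 + 45) = (-2*2*(4 + 2) - 1*(-18))*(16 + 45) = (-2*2*6 + 18)*61 = (-24 + 18)*61 = -6*61 = -366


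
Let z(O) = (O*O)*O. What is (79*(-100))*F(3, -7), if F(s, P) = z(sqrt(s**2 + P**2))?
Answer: -458200*sqrt(58) ≈ -3.4895e+6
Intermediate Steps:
z(O) = O**3 (z(O) = O**2*O = O**3)
F(s, P) = (P**2 + s**2)**(3/2) (F(s, P) = (sqrt(s**2 + P**2))**3 = (sqrt(P**2 + s**2))**3 = (P**2 + s**2)**(3/2))
(79*(-100))*F(3, -7) = (79*(-100))*((-7)**2 + 3**2)**(3/2) = -7900*(49 + 9)**(3/2) = -458200*sqrt(58)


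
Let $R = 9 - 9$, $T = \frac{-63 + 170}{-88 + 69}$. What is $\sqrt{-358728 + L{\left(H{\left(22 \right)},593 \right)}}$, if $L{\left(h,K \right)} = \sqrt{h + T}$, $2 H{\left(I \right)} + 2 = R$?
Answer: $\frac{\sqrt{-129500808 + 57 i \sqrt{266}}}{19} \approx 0.0021498 + 598.94 i$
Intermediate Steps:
$T = - \frac{107}{19}$ ($T = \frac{107}{-19} = 107 \left(- \frac{1}{19}\right) = - \frac{107}{19} \approx -5.6316$)
$R = 0$
$H{\left(I \right)} = -1$ ($H{\left(I \right)} = -1 + \frac{1}{2} \cdot 0 = -1 + 0 = -1$)
$L{\left(h,K \right)} = \sqrt{- \frac{107}{19} + h}$ ($L{\left(h,K \right)} = \sqrt{h - \frac{107}{19}} = \sqrt{- \frac{107}{19} + h}$)
$\sqrt{-358728 + L{\left(H{\left(22 \right)},593 \right)}} = \sqrt{-358728 + \frac{\sqrt{-2033 + 361 \left(-1\right)}}{19}} = \sqrt{-358728 + \frac{\sqrt{-2033 - 361}}{19}} = \sqrt{-358728 + \frac{\sqrt{-2394}}{19}} = \sqrt{-358728 + \frac{3 i \sqrt{266}}{19}}$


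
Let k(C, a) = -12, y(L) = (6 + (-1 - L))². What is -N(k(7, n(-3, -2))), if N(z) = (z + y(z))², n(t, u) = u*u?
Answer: -76729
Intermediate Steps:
n(t, u) = u²
y(L) = (5 - L)²
N(z) = (z + (-5 + z)²)²
-N(k(7, n(-3, -2))) = -(-12 + (-5 - 12)²)² = -(-12 + (-17)²)² = -(-12 + 289)² = -1*277² = -1*76729 = -76729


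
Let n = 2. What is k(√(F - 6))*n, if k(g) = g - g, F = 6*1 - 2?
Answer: 0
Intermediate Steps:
F = 4 (F = 6 - 2 = 4)
k(g) = 0
k(√(F - 6))*n = 0*2 = 0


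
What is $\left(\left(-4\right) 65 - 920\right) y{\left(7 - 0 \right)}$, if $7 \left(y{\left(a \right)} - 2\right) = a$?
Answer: $-3540$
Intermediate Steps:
$y{\left(a \right)} = 2 + \frac{a}{7}$
$\left(\left(-4\right) 65 - 920\right) y{\left(7 - 0 \right)} = \left(\left(-4\right) 65 - 920\right) \left(2 + \frac{7 - 0}{7}\right) = \left(-260 - 920\right) \left(2 + \frac{7 + 0}{7}\right) = - 1180 \left(2 + \frac{1}{7} \cdot 7\right) = - 1180 \left(2 + 1\right) = \left(-1180\right) 3 = -3540$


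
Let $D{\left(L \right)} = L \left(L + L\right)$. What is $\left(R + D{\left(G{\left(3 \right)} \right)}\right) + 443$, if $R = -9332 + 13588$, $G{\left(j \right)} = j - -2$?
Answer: $4749$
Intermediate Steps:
$G{\left(j \right)} = 2 + j$ ($G{\left(j \right)} = j + 2 = 2 + j$)
$R = 4256$
$D{\left(L \right)} = 2 L^{2}$ ($D{\left(L \right)} = L 2 L = 2 L^{2}$)
$\left(R + D{\left(G{\left(3 \right)} \right)}\right) + 443 = \left(4256 + 2 \left(2 + 3\right)^{2}\right) + 443 = \left(4256 + 2 \cdot 5^{2}\right) + 443 = \left(4256 + 2 \cdot 25\right) + 443 = \left(4256 + 50\right) + 443 = 4306 + 443 = 4749$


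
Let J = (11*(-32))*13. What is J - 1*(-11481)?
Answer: 6905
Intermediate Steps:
J = -4576 (J = -352*13 = -4576)
J - 1*(-11481) = -4576 - 1*(-11481) = -4576 + 11481 = 6905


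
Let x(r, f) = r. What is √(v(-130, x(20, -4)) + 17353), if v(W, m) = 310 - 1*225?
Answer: √17438 ≈ 132.05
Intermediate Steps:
v(W, m) = 85 (v(W, m) = 310 - 225 = 85)
√(v(-130, x(20, -4)) + 17353) = √(85 + 17353) = √17438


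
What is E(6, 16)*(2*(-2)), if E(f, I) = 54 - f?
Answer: -192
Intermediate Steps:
E(6, 16)*(2*(-2)) = (54 - 1*6)*(2*(-2)) = (54 - 6)*(-4) = 48*(-4) = -192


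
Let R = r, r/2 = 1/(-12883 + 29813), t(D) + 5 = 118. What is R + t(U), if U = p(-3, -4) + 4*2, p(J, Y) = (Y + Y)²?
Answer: 956546/8465 ≈ 113.00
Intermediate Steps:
p(J, Y) = 4*Y² (p(J, Y) = (2*Y)² = 4*Y²)
U = 72 (U = 4*(-4)² + 4*2 = 4*16 + 8 = 64 + 8 = 72)
t(D) = 113 (t(D) = -5 + 118 = 113)
r = 1/8465 (r = 2/(-12883 + 29813) = 2/16930 = 2*(1/16930) = 1/8465 ≈ 0.00011813)
R = 1/8465 ≈ 0.00011813
R + t(U) = 1/8465 + 113 = 956546/8465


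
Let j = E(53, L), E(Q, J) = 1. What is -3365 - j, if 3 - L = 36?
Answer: -3366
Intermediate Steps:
L = -33 (L = 3 - 1*36 = 3 - 36 = -33)
j = 1
-3365 - j = -3365 - 1*1 = -3365 - 1 = -3366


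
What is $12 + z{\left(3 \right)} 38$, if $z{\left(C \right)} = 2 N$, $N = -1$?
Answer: $-64$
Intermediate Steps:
$z{\left(C \right)} = -2$ ($z{\left(C \right)} = 2 \left(-1\right) = -2$)
$12 + z{\left(3 \right)} 38 = 12 - 76 = -64$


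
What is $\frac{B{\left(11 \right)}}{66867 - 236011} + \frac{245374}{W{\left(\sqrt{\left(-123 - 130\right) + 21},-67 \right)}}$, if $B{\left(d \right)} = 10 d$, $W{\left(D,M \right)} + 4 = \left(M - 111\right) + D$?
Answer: $- \frac{944205990369}{705245908} - \frac{122687 i \sqrt{58}}{8339} \approx -1338.8 - 112.05 i$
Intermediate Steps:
$W{\left(D,M \right)} = -115 + D + M$ ($W{\left(D,M \right)} = -4 + \left(\left(M - 111\right) + D\right) = -4 + \left(\left(-111 + M\right) + D\right) = -4 + \left(-111 + D + M\right) = -115 + D + M$)
$\frac{B{\left(11 \right)}}{66867 - 236011} + \frac{245374}{W{\left(\sqrt{\left(-123 - 130\right) + 21},-67 \right)}} = \frac{10 \cdot 11}{66867 - 236011} + \frac{245374}{-115 + \sqrt{\left(-123 - 130\right) + 21} - 67} = \frac{110}{66867 - 236011} + \frac{245374}{-115 + \sqrt{\left(-123 - 130\right) + 21} - 67} = \frac{110}{-169144} + \frac{245374}{-115 + \sqrt{-253 + 21} - 67} = 110 \left(- \frac{1}{169144}\right) + \frac{245374}{-115 + \sqrt{-232} - 67} = - \frac{55}{84572} + \frac{245374}{-115 + 2 i \sqrt{58} - 67} = - \frac{55}{84572} + \frac{245374}{-182 + 2 i \sqrt{58}}$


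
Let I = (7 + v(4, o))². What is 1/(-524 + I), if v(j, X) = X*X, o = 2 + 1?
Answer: -1/268 ≈ -0.0037313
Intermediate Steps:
o = 3
v(j, X) = X²
I = 256 (I = (7 + 3²)² = (7 + 9)² = 16² = 256)
1/(-524 + I) = 1/(-524 + 256) = 1/(-268) = -1/268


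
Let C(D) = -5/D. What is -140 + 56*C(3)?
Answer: -700/3 ≈ -233.33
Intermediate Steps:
-140 + 56*C(3) = -140 + 56*(-5/3) = -140 - 280/3 = -700/3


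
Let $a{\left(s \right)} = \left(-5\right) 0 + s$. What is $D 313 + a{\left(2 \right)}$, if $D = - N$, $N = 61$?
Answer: $-19091$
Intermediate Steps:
$a{\left(s \right)} = s$ ($a{\left(s \right)} = 0 + s = s$)
$D = -61$ ($D = \left(-1\right) 61 = -61$)
$D 313 + a{\left(2 \right)} = \left(-61\right) 313 + 2 = -19093 + 2 = -19091$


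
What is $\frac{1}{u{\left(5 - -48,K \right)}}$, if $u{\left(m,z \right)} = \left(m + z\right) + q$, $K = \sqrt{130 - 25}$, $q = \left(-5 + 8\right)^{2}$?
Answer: $\frac{62}{3739} - \frac{\sqrt{105}}{3739} \approx 0.013841$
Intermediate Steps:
$q = 9$ ($q = 3^{2} = 9$)
$K = \sqrt{105}$ ($K = \sqrt{130 + \left(-30 + 5\right)} = \sqrt{130 - 25} = \sqrt{105} \approx 10.247$)
$u{\left(m,z \right)} = 9 + m + z$ ($u{\left(m,z \right)} = \left(m + z\right) + 9 = 9 + m + z$)
$\frac{1}{u{\left(5 - -48,K \right)}} = \frac{1}{9 + \left(5 - -48\right) + \sqrt{105}} = \frac{1}{9 + \left(5 + 48\right) + \sqrt{105}} = \frac{1}{9 + 53 + \sqrt{105}} = \frac{1}{62 + \sqrt{105}}$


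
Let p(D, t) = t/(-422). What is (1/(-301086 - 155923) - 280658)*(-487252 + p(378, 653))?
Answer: 26373613626449487231/192857798 ≈ 1.3675e+11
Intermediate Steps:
p(D, t) = -t/422 (p(D, t) = t*(-1/422) = -t/422)
(1/(-301086 - 155923) - 280658)*(-487252 + p(378, 653)) = (1/(-301086 - 155923) - 280658)*(-487252 - 1/422*653) = (1/(-457009) - 280658)*(-487252 - 653/422) = (-1/457009 - 280658)*(-205620997/422) = -128263231923/457009*(-205620997/422) = 26373613626449487231/192857798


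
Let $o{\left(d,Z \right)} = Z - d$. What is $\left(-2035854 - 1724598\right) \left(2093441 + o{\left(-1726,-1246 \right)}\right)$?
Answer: $-7874089412292$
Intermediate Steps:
$\left(-2035854 - 1724598\right) \left(2093441 + o{\left(-1726,-1246 \right)}\right) = \left(-2035854 - 1724598\right) \left(2093441 - -480\right) = - 3760452 \left(2093441 + \left(-1246 + 1726\right)\right) = - 3760452 \left(2093441 + 480\right) = \left(-3760452\right) 2093921 = -7874089412292$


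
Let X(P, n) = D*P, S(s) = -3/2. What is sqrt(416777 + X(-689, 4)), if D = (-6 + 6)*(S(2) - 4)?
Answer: sqrt(416777) ≈ 645.58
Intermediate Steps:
S(s) = -3/2 (S(s) = -3*1/2 = -3/2)
D = 0 (D = (-6 + 6)*(-3/2 - 4) = 0*(-11/2) = 0)
X(P, n) = 0 (X(P, n) = 0*P = 0)
sqrt(416777 + X(-689, 4)) = sqrt(416777 + 0) = sqrt(416777)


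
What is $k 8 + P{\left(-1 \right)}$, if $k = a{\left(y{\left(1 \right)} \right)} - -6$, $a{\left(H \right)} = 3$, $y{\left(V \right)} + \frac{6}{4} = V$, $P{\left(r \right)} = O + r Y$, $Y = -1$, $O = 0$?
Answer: $73$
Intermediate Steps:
$P{\left(r \right)} = - r$ ($P{\left(r \right)} = 0 + r \left(-1\right) = 0 - r = - r$)
$y{\left(V \right)} = - \frac{3}{2} + V$
$k = 9$ ($k = 3 - -6 = 3 + 6 = 9$)
$k 8 + P{\left(-1 \right)} = 9 \cdot 8 - -1 = 72 + 1 = 73$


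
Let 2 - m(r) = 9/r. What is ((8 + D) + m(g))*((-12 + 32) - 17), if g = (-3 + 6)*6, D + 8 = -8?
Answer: -39/2 ≈ -19.500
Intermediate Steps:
D = -16 (D = -8 - 8 = -16)
g = 18 (g = 3*6 = 18)
m(r) = 2 - 9/r
((8 + D) + m(g))*((-12 + 32) - 17) = ((8 - 16) + (2 - 9/18))*((-12 + 32) - 17) = (-8 + (2 - 9*1/18))*(20 - 17) = (-8 + (2 - 1/2))*3 = (-8 + 3/2)*3 = -13/2*3 = -39/2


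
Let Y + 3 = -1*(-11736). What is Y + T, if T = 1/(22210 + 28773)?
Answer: 598183540/50983 ≈ 11733.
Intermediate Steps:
Y = 11733 (Y = -3 - 1*(-11736) = -3 + 11736 = 11733)
T = 1/50983 ≈ 1.9614e-5
Y + T = 11733 + 1/50983 = 598183540/50983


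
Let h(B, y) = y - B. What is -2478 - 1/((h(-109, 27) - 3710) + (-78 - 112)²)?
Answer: -80599429/32526 ≈ -2478.0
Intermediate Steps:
-2478 - 1/((h(-109, 27) - 3710) + (-78 - 112)²) = -2478 - 1/(((27 - 1*(-109)) - 3710) + (-78 - 112)²) = -2478 - 1/(((27 + 109) - 3710) + (-190)²) = -2478 - 1/((136 - 3710) + 36100) = -2478 - 1/(-3574 + 36100) = -2478 - 1/32526 = -80599429/32526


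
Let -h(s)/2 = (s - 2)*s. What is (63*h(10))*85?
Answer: -856800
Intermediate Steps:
h(s) = -2*s*(-2 + s) (h(s) = -2*(s - 2)*s = -2*(-2 + s)*s = -2*s*(-2 + s))
(63*h(10))*85 = (63*(2*10*(2 - 1*10)))*85 = (63*(2*10*(2 - 10)))*85 = (63*(2*10*(-8)))*85 = (63*(-160))*85 = -10080*85 = -856800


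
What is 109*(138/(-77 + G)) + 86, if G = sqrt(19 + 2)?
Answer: -46439/422 - 7521*sqrt(21)/2954 ≈ -121.71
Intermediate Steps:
G = sqrt(21) ≈ 4.5826
109*(138/(-77 + G)) + 86 = 109*(138/(-77 + sqrt(21))) + 86 = 15042/(-77 + sqrt(21)) + 86 = 86 + 15042/(-77 + sqrt(21))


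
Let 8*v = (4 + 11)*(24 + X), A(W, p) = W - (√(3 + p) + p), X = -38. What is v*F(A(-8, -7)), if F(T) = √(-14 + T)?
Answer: -105*√(-15 - 2*I)/4 ≈ -6.7628 + 101.89*I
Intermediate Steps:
A(W, p) = W - p - √(3 + p) (A(W, p) = W - (p + √(3 + p)) = W + (-p - √(3 + p)) = W - p - √(3 + p))
v = -105/4 (v = ((4 + 11)*(24 - 38))/8 = (15*(-14))/8 = (⅛)*(-210) = -105/4 ≈ -26.250)
v*F(A(-8, -7)) = -105*√(-14 + (-8 - 1*(-7) - √(3 - 7)))/4 = -105*√(-14 + (-8 + 7 - √(-4)))/4 = -105*√(-14 + (-8 + 7 - 2*I))/4 = -105*√(-14 + (-1 - 2*I))/4 = -105*√(-15 - 2*I)/4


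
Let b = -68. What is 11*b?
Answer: -748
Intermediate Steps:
11*b = 11*(-68) = -748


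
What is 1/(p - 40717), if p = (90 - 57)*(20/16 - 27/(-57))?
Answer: -76/3090169 ≈ -2.4594e-5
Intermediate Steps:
p = 4323/76 (p = 33*(20*(1/16) - 27*(-1/57)) = 33*(5/4 + 9/19) = 33*(131/76) = 4323/76 ≈ 56.882)
1/(p - 40717) = 1/(4323/76 - 40717) = 1/(-3090169/76) = -76/3090169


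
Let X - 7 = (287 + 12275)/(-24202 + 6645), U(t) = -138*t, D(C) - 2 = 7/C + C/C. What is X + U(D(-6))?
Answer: -4331584/17557 ≈ -246.72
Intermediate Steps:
D(C) = 3 + 7/C (D(C) = 2 + (7/C + C/C) = 2 + (7/C + 1) = 2 + (1 + 7/C) = 3 + 7/C)
X = 110337/17557 (X = 7 + (287 + 12275)/(-24202 + 6645) = 7 + 12562/(-17557) = 7 + 12562*(-1/17557) = 7 - 12562/17557 = 110337/17557 ≈ 6.2845)
X + U(D(-6)) = 110337/17557 - 138*(3 + 7/(-6)) = 110337/17557 - 138*(3 + 7*(-⅙)) = 110337/17557 - 138*(3 - 7/6) = 110337/17557 - 138*11/6 = 110337/17557 - 253 = -4331584/17557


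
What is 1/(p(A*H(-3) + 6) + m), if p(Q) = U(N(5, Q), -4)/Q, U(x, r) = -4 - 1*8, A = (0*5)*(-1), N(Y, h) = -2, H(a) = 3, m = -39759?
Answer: -1/39761 ≈ -2.5150e-5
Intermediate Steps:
A = 0 (A = 0*(-1) = 0)
U(x, r) = -12 (U(x, r) = -4 - 8 = -12)
p(Q) = -12/Q
1/(p(A*H(-3) + 6) + m) = 1/(-12/(0*3 + 6) - 39759) = 1/(-12/(0 + 6) - 39759) = 1/(-12/6 - 39759) = 1/(-12*⅙ - 39759) = 1/(-2 - 39759) = 1/(-39761) = -1/39761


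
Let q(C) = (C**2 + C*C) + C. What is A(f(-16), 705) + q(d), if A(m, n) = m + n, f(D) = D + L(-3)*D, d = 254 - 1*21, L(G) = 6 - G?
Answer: 109356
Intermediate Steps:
d = 233 (d = 254 - 21 = 233)
q(C) = C + 2*C**2 (q(C) = (C**2 + C**2) + C = 2*C**2 + C = C + 2*C**2)
f(D) = 10*D (f(D) = D + (6 - 1*(-3))*D = D + (6 + 3)*D = D + 9*D = 10*D)
A(f(-16), 705) + q(d) = (10*(-16) + 705) + 233*(1 + 2*233) = (-160 + 705) + 233*(1 + 466) = 545 + 233*467 = 545 + 108811 = 109356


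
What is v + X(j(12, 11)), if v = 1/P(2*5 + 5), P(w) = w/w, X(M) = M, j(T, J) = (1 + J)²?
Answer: 145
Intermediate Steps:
P(w) = 1
v = 1 (v = 1/1 = 1)
v + X(j(12, 11)) = 1 + (1 + 11)² = 1 + 12² = 1 + 144 = 145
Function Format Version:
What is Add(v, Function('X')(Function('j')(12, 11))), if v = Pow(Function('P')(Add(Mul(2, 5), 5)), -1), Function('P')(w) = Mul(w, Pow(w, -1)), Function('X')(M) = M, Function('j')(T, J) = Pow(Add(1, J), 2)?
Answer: 145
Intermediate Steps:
Function('P')(w) = 1
v = 1 (v = Pow(1, -1) = 1)
Add(v, Function('X')(Function('j')(12, 11))) = Add(1, Pow(Add(1, 11), 2)) = Add(1, Pow(12, 2)) = Add(1, 144) = 145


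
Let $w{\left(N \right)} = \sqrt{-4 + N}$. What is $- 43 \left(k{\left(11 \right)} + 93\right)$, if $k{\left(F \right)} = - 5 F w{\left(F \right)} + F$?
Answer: $-4472 + 2365 \sqrt{7} \approx 1785.2$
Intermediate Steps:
$k{\left(F \right)} = F - 5 F \sqrt{-4 + F}$ ($k{\left(F \right)} = - 5 F \sqrt{-4 + F} + F = F - 5 F \sqrt{-4 + F}$)
$- 43 \left(k{\left(11 \right)} + 93\right) = - 43 \left(11 \left(1 - 5 \sqrt{-4 + 11}\right) + 93\right) = - 43 \left(11 \left(1 - 5 \sqrt{7}\right) + 93\right) = - 43 \left(\left(11 - 55 \sqrt{7}\right) + 93\right) = - 43 \left(104 - 55 \sqrt{7}\right) = -4472 + 2365 \sqrt{7}$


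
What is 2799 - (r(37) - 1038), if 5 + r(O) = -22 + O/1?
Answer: 3827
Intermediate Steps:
r(O) = -27 + O (r(O) = -5 + (-22 + O/1) = -5 + (-22 + O*1) = -5 + (-22 + O) = -27 + O)
2799 - (r(37) - 1038) = 2799 - ((-27 + 37) - 1038) = 2799 - (10 - 1038) = 2799 - 1*(-1028) = 2799 + 1028 = 3827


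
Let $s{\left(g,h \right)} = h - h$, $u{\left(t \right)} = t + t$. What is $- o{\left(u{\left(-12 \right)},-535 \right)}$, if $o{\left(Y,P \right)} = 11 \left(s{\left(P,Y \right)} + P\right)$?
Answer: $5885$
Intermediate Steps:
$u{\left(t \right)} = 2 t$
$s{\left(g,h \right)} = 0$
$o{\left(Y,P \right)} = 11 P$ ($o{\left(Y,P \right)} = 11 \left(0 + P\right) = 11 P$)
$- o{\left(u{\left(-12 \right)},-535 \right)} = - 11 \left(-535\right) = \left(-1\right) \left(-5885\right) = 5885$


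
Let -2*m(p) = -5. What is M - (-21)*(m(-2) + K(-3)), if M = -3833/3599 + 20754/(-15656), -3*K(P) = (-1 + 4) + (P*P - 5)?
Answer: 31253855/28172972 ≈ 1.1094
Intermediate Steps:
K(P) = 2/3 - P**2/3 (K(P) = -((-1 + 4) + (P*P - 5))/3 = -(3 + (P**2 - 5))/3 = -(3 + (-5 + P**2))/3 = -(-2 + P**2)/3 = 2/3 - P**2/3)
m(p) = 5/2 (m(p) = -1/2*(-5) = 5/2)
M = -67351547/28172972 (M = -3833*1/3599 + 20754*(-1/15656) = -3833/3599 - 10377/7828 = -67351547/28172972 ≈ -2.3906)
M - (-21)*(m(-2) + K(-3)) = -67351547/28172972 - (-21)*(5/2 + (2/3 - 1/3*(-3)**2)) = -67351547/28172972 - (-21)*(5/2 + (2/3 - 1/3*9)) = -67351547/28172972 - (-21)*(5/2 + (2/3 - 3)) = -67351547/28172972 - (-21)*(5/2 - 7/3) = -67351547/28172972 - (-21)/6 = -67351547/28172972 - 1*(-7/2) = -67351547/28172972 + 7/2 = 31253855/28172972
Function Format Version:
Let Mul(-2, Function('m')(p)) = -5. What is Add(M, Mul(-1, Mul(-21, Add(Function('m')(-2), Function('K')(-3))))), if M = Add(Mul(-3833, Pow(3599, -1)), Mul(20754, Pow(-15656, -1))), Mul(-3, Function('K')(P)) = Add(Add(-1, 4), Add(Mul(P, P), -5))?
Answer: Rational(31253855, 28172972) ≈ 1.1094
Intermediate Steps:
Function('K')(P) = Add(Rational(2, 3), Mul(Rational(-1, 3), Pow(P, 2))) (Function('K')(P) = Mul(Rational(-1, 3), Add(Add(-1, 4), Add(Mul(P, P), -5))) = Mul(Rational(-1, 3), Add(3, Add(Pow(P, 2), -5))) = Mul(Rational(-1, 3), Add(3, Add(-5, Pow(P, 2)))) = Mul(Rational(-1, 3), Add(-2, Pow(P, 2))) = Add(Rational(2, 3), Mul(Rational(-1, 3), Pow(P, 2))))
Function('m')(p) = Rational(5, 2) (Function('m')(p) = Mul(Rational(-1, 2), -5) = Rational(5, 2))
M = Rational(-67351547, 28172972) (M = Add(Mul(-3833, Rational(1, 3599)), Mul(20754, Rational(-1, 15656))) = Add(Rational(-3833, 3599), Rational(-10377, 7828)) = Rational(-67351547, 28172972) ≈ -2.3906)
Add(M, Mul(-1, Mul(-21, Add(Function('m')(-2), Function('K')(-3))))) = Add(Rational(-67351547, 28172972), Mul(-1, Mul(-21, Add(Rational(5, 2), Add(Rational(2, 3), Mul(Rational(-1, 3), Pow(-3, 2))))))) = Add(Rational(-67351547, 28172972), Mul(-1, Mul(-21, Add(Rational(5, 2), Add(Rational(2, 3), Mul(Rational(-1, 3), 9)))))) = Add(Rational(-67351547, 28172972), Mul(-1, Mul(-21, Add(Rational(5, 2), Add(Rational(2, 3), -3))))) = Add(Rational(-67351547, 28172972), Mul(-1, Mul(-21, Add(Rational(5, 2), Rational(-7, 3))))) = Add(Rational(-67351547, 28172972), Mul(-1, Mul(-21, Rational(1, 6)))) = Add(Rational(-67351547, 28172972), Mul(-1, Rational(-7, 2))) = Add(Rational(-67351547, 28172972), Rational(7, 2)) = Rational(31253855, 28172972)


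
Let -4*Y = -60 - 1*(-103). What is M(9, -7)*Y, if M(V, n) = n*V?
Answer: 2709/4 ≈ 677.25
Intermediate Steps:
M(V, n) = V*n
Y = -43/4 (Y = -(-60 - 1*(-103))/4 = -(-60 + 103)/4 = -1/4*43 = -43/4 ≈ -10.750)
M(9, -7)*Y = (9*(-7))*(-43/4) = -63*(-43/4) = 2709/4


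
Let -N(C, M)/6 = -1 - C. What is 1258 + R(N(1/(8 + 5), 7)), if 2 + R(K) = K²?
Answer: 219320/169 ≈ 1297.8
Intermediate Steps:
N(C, M) = 6 + 6*C (N(C, M) = -6*(-1 - C) = 6 + 6*C)
R(K) = -2 + K²
1258 + R(N(1/(8 + 5), 7)) = 1258 + (-2 + (6 + 6/(8 + 5))²) = 1258 + (-2 + (6 + 6/13)²) = 1258 + (-2 + (84/13)²) = 1258 + (-2 + 7056/169) = 1258 + 6718/169 = 219320/169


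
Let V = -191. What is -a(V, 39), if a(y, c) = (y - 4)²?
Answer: -38025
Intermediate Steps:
a(y, c) = (-4 + y)²
-a(V, 39) = -(-4 - 191)² = -1*(-195)² = -1*38025 = -38025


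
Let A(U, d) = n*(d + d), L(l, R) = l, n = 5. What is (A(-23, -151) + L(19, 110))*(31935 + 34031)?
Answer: -98355306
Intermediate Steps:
A(U, d) = 10*d (A(U, d) = 5*(d + d) = 5*(2*d) = 10*d)
(A(-23, -151) + L(19, 110))*(31935 + 34031) = (10*(-151) + 19)*(31935 + 34031) = (-1510 + 19)*65966 = -1491*65966 = -98355306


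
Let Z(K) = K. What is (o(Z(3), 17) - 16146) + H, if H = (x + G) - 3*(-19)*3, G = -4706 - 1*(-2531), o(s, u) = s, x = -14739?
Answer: -32886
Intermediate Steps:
G = -2175 (G = -4706 + 2531 = -2175)
H = -16743 (H = (-14739 - 2175) - 3*(-19)*3 = -16914 + 57*3 = -16914 + 171 = -16743)
(o(Z(3), 17) - 16146) + H = (3 - 16146) - 16743 = -16143 - 16743 = -32886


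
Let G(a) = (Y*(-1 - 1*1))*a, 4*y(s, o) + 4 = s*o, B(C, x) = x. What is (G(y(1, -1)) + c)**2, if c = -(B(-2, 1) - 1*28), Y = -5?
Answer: 841/4 ≈ 210.25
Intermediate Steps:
y(s, o) = -1 + o*s/4 (y(s, o) = -1 + (s*o)/4 = -1 + (o*s)/4 = -1 + o*s/4)
G(a) = 10*a (G(a) = (-5*(-1 - 1*1))*a = (-5*(-1 - 1))*a = (-5*(-2))*a = 10*a)
c = 27 (c = -(1 - 1*28) = -(1 - 28) = -1*(-27) = 27)
(G(y(1, -1)) + c)**2 = (10*(-1 + (1/4)*(-1)*1) + 27)**2 = (10*(-1 - 1/4) + 27)**2 = (10*(-5/4) + 27)**2 = (-25/2 + 27)**2 = (29/2)**2 = 841/4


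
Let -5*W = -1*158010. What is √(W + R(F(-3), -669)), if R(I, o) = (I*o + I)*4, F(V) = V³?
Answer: √103746 ≈ 322.10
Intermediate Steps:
W = 31602 (W = -(-1)*158010/5 = -⅕*(-158010) = 31602)
R(I, o) = 4*I + 4*I*o (R(I, o) = (I + I*o)*4 = 4*I + 4*I*o)
√(W + R(F(-3), -669)) = √(31602 + 4*(-3)³*(1 - 669)) = √(31602 + 4*(-27)*(-668)) = √(31602 + 72144) = √103746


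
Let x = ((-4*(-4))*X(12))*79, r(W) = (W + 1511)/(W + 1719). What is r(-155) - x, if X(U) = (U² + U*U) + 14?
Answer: -149255309/391 ≈ -3.8173e+5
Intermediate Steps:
X(U) = 14 + 2*U² (X(U) = (U² + U²) + 14 = 2*U² + 14 = 14 + 2*U²)
r(W) = (1511 + W)/(1719 + W)
x = 381728 (x = ((-4*(-4))*(14 + 2*12²))*79 = (16*(14 + 2*144))*79 = (16*(14 + 288))*79 = (16*302)*79 = 4832*79 = 381728)
r(-155) - x = (1511 - 155)/(1719 - 155) - 1*381728 = 1356/1564 - 381728 = (1/1564)*1356 - 381728 = 339/391 - 381728 = -149255309/391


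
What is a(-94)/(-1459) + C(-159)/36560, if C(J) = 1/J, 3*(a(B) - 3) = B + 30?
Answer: 35523647/2827075120 ≈ 0.012566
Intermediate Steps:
a(B) = 13 + B/3 (a(B) = 3 + (B + 30)/3 = 3 + (30 + B)/3 = 3 + (10 + B/3) = 13 + B/3)
a(-94)/(-1459) + C(-159)/36560 = (13 + (⅓)*(-94))/(-1459) + 1/(-159*36560) = (13 - 94/3)*(-1/1459) - 1/159*1/36560 = -55/3*(-1/1459) - 1/5813040 = 55/4377 - 1/5813040 = 35523647/2827075120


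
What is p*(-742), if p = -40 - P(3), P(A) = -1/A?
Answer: 88298/3 ≈ 29433.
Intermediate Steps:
p = -119/3 (p = -40 - (-1)/3 = -40 - 1*(-⅓) = -40 + ⅓ = -119/3 ≈ -39.667)
p*(-742) = -119/3*(-742) = 88298/3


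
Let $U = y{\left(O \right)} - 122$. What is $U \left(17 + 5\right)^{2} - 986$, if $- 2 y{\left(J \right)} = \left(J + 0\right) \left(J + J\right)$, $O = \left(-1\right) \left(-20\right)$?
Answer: $-253634$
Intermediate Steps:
$O = 20$
$y{\left(J \right)} = - J^{2}$ ($y{\left(J \right)} = - \frac{\left(J + 0\right) \left(J + J\right)}{2} = - \frac{J 2 J}{2} = - \frac{2 J^{2}}{2} = - J^{2}$)
$U = -522$ ($U = - 20^{2} - 122 = \left(-1\right) 400 - 122 = -400 - 122 = -522$)
$U \left(17 + 5\right)^{2} - 986 = - 522 \left(17 + 5\right)^{2} - 986 = - 522 \cdot 22^{2} - 986 = \left(-522\right) 484 - 986 = -252648 - 986 = -253634$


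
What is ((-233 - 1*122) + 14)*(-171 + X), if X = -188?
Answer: 122419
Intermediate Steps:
((-233 - 1*122) + 14)*(-171 + X) = ((-233 - 1*122) + 14)*(-171 - 188) = ((-233 - 122) + 14)*(-359) = (-355 + 14)*(-359) = -341*(-359) = 122419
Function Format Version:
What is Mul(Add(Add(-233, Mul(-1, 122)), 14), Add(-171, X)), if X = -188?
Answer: 122419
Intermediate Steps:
Mul(Add(Add(-233, Mul(-1, 122)), 14), Add(-171, X)) = Mul(Add(Add(-233, Mul(-1, 122)), 14), Add(-171, -188)) = Mul(Add(Add(-233, -122), 14), -359) = Mul(Add(-355, 14), -359) = Mul(-341, -359) = 122419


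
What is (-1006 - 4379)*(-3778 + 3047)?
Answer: 3936435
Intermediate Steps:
(-1006 - 4379)*(-3778 + 3047) = -5385*(-731) = 3936435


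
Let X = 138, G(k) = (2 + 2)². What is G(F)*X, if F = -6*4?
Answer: 2208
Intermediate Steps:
F = -24
G(k) = 16 (G(k) = 4² = 16)
G(F)*X = 16*138 = 2208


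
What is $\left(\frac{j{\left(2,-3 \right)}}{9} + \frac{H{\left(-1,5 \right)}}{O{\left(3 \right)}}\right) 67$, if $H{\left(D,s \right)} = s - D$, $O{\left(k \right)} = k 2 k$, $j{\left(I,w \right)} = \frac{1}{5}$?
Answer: $\frac{1072}{45} \approx 23.822$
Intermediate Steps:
$j{\left(I,w \right)} = \frac{1}{5}$
$O{\left(k \right)} = 2 k^{2}$ ($O{\left(k \right)} = 2 k k = 2 k^{2}$)
$\left(\frac{j{\left(2,-3 \right)}}{9} + \frac{H{\left(-1,5 \right)}}{O{\left(3 \right)}}\right) 67 = \left(\frac{1}{5 \cdot 9} + \frac{5 - -1}{2 \cdot 3^{2}}\right) 67 = \left(\frac{1}{5} \cdot \frac{1}{9} + \frac{5 + 1}{2 \cdot 9}\right) 67 = \left(\frac{1}{45} + \frac{6}{18}\right) 67 = \left(\frac{1}{45} + 6 \cdot \frac{1}{18}\right) 67 = \left(\frac{1}{45} + \frac{1}{3}\right) 67 = \frac{16}{45} \cdot 67 = \frac{1072}{45}$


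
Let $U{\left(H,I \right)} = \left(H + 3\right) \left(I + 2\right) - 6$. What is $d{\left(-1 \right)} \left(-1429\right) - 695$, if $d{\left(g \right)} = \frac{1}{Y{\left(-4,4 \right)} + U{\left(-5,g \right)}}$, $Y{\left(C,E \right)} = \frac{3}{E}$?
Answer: $- \frac{14439}{29} \approx -497.9$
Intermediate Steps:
$U{\left(H,I \right)} = -6 + \left(2 + I\right) \left(3 + H\right)$ ($U{\left(H,I \right)} = \left(3 + H\right) \left(2 + I\right) - 6 = \left(2 + I\right) \left(3 + H\right) - 6 = -6 + \left(2 + I\right) \left(3 + H\right)$)
$d{\left(g \right)} = \frac{1}{- \frac{37}{4} - 2 g}$ ($d{\left(g \right)} = \frac{1}{\frac{3}{4} + \left(2 \left(-5\right) + 3 g - 5 g\right)} = \frac{1}{3 \cdot \frac{1}{4} - \left(10 + 2 g\right)} = \frac{1}{\frac{3}{4} - \left(10 + 2 g\right)} = \frac{1}{- \frac{37}{4} - 2 g}$)
$d{\left(-1 \right)} \left(-1429\right) - 695 = - \frac{4}{37 + 8 \left(-1\right)} \left(-1429\right) - 695 = - \frac{4}{37 - 8} \left(-1429\right) - 695 = - \frac{4}{29} \left(-1429\right) - 695 = \left(-4\right) \frac{1}{29} \left(-1429\right) - 695 = \left(- \frac{4}{29}\right) \left(-1429\right) - 695 = \frac{5716}{29} - 695 = - \frac{14439}{29}$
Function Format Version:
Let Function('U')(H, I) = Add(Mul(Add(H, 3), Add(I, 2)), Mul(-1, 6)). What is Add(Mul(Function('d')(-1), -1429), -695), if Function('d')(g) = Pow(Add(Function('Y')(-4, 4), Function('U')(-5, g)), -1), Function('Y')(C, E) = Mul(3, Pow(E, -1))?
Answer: Rational(-14439, 29) ≈ -497.90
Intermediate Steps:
Function('U')(H, I) = Add(-6, Mul(Add(2, I), Add(3, H))) (Function('U')(H, I) = Add(Mul(Add(3, H), Add(2, I)), -6) = Add(Mul(Add(2, I), Add(3, H)), -6) = Add(-6, Mul(Add(2, I), Add(3, H))))
Function('d')(g) = Pow(Add(Rational(-37, 4), Mul(-2, g)), -1) (Function('d')(g) = Pow(Add(Mul(3, Pow(4, -1)), Add(Mul(2, -5), Mul(3, g), Mul(-5, g))), -1) = Pow(Add(Mul(3, Rational(1, 4)), Add(-10, Mul(3, g), Mul(-5, g))), -1) = Pow(Add(Rational(3, 4), Add(-10, Mul(-2, g))), -1) = Pow(Add(Rational(-37, 4), Mul(-2, g)), -1))
Add(Mul(Function('d')(-1), -1429), -695) = Add(Mul(Mul(-4, Pow(Add(37, Mul(8, -1)), -1)), -1429), -695) = Add(Mul(Mul(-4, Pow(Add(37, -8), -1)), -1429), -695) = Add(Mul(Mul(-4, Pow(29, -1)), -1429), -695) = Add(Mul(Mul(-4, Rational(1, 29)), -1429), -695) = Add(Mul(Rational(-4, 29), -1429), -695) = Add(Rational(5716, 29), -695) = Rational(-14439, 29)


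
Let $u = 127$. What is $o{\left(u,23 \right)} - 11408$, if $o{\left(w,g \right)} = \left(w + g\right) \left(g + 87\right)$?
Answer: $5092$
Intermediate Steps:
$o{\left(w,g \right)} = \left(87 + g\right) \left(g + w\right)$ ($o{\left(w,g \right)} = \left(g + w\right) \left(87 + g\right) = \left(87 + g\right) \left(g + w\right)$)
$o{\left(u,23 \right)} - 11408 = \left(23^{2} + 87 \cdot 23 + 87 \cdot 127 + 23 \cdot 127\right) - 11408 = \left(529 + 2001 + 11049 + 2921\right) - 11408 = 16500 - 11408 = 5092$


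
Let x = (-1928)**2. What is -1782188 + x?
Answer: 1934996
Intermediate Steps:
x = 3717184
-1782188 + x = -1782188 + 3717184 = 1934996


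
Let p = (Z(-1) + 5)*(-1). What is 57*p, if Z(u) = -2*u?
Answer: -399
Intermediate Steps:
p = -7 (p = (-2*(-1) + 5)*(-1) = (2 + 5)*(-1) = 7*(-1) = -7)
57*p = 57*(-7) = -399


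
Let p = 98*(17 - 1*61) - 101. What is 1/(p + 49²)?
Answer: -1/2012 ≈ -0.00049702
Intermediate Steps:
p = -4413 (p = 98*(17 - 61) - 101 = 98*(-44) - 101 = -4312 - 101 = -4413)
1/(p + 49²) = 1/(-4413 + 49²) = 1/(-4413 + 2401) = 1/(-2012) = -1/2012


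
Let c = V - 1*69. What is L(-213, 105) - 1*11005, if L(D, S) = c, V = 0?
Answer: -11074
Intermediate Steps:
c = -69 (c = 0 - 1*69 = 0 - 69 = -69)
L(D, S) = -69
L(-213, 105) - 1*11005 = -69 - 1*11005 = -69 - 11005 = -11074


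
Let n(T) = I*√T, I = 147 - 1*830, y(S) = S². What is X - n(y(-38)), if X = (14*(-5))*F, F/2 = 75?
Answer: 15454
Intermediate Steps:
F = 150 (F = 2*75 = 150)
I = -683 (I = 147 - 830 = -683)
X = -10500 (X = (14*(-5))*150 = -70*150 = -10500)
n(T) = -683*√T
X - n(y(-38)) = -10500 - (-683)*√((-38)²) = -10500 - (-683)*√1444 = -10500 - (-683)*38 = -10500 - 1*(-25954) = -10500 + 25954 = 15454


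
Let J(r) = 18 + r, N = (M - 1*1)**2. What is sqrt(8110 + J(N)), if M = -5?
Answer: 2*sqrt(2041) ≈ 90.355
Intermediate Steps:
N = 36 (N = (-5 - 1*1)**2 = (-5 - 1)**2 = (-6)**2 = 36)
sqrt(8110 + J(N)) = sqrt(8110 + (18 + 36)) = sqrt(8110 + 54) = sqrt(8164) = 2*sqrt(2041)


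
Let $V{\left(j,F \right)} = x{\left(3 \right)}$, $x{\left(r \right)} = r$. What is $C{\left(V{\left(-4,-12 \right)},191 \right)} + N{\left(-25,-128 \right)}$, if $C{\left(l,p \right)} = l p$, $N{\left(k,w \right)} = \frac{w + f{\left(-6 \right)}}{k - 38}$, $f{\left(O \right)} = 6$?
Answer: $\frac{36221}{63} \approx 574.94$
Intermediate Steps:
$V{\left(j,F \right)} = 3$
$N{\left(k,w \right)} = \frac{6 + w}{-38 + k}$ ($N{\left(k,w \right)} = \frac{w + 6}{k - 38} = \frac{6 + w}{-38 + k}$)
$C{\left(V{\left(-4,-12 \right)},191 \right)} + N{\left(-25,-128 \right)} = 3 \cdot 191 + \frac{6 - 128}{-38 - 25} = 573 + \frac{1}{-63} \left(-122\right) = 573 - - \frac{122}{63} = 573 + \frac{122}{63} = \frac{36221}{63}$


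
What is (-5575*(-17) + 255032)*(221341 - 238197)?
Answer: -5896346792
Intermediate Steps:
(-5575*(-17) + 255032)*(221341 - 238197) = (94775 + 255032)*(-16856) = 349807*(-16856) = -5896346792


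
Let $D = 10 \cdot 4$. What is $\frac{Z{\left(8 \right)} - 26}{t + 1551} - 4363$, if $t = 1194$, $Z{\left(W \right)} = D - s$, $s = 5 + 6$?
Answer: $- \frac{3992144}{915} \approx -4363.0$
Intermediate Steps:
$s = 11$
$D = 40$
$Z{\left(W \right)} = 29$ ($Z{\left(W \right)} = 40 - 11 = 29$)
$\frac{Z{\left(8 \right)} - 26}{t + 1551} - 4363 = \frac{29 - 26}{1194 + 1551} - 4363 = \frac{3}{2745} - 4363 = 3 \cdot \frac{1}{2745} - 4363 = \frac{1}{915} - 4363 = - \frac{3992144}{915}$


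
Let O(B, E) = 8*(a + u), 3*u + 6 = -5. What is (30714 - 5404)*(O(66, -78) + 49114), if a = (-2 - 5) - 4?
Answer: 3720316900/3 ≈ 1.2401e+9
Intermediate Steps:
u = -11/3 (u = -2 + (⅓)*(-5) = -2 - 5/3 = -11/3 ≈ -3.6667)
a = -11 (a = -7 - 4 = -11)
O(B, E) = -352/3 (O(B, E) = 8*(-11 - 11/3) = 8*(-44/3) = -352/3)
(30714 - 5404)*(O(66, -78) + 49114) = (30714 - 5404)*(-352/3 + 49114) = 25310*(146990/3) = 3720316900/3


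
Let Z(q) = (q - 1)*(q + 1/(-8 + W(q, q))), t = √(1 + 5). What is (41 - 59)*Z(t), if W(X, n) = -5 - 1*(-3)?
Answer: -549/5 + 99*√6/5 ≈ -61.300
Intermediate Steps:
W(X, n) = -2 (W(X, n) = -5 + 3 = -2)
t = √6 ≈ 2.4495
Z(q) = (-1 + q)*(-⅒ + q) (Z(q) = (q - 1)*(q + 1/(-8 - 2)) = (-1 + q)*(q + 1/(-10)) = (-1 + q)*(q - ⅒) = (-1 + q)*(-⅒ + q))
(41 - 59)*Z(t) = (41 - 59)*(⅒ + (√6)² - 11*√6/10) = -18*(⅒ + 6 - 11*√6/10) = -18*(61/10 - 11*√6/10) = -549/5 + 99*√6/5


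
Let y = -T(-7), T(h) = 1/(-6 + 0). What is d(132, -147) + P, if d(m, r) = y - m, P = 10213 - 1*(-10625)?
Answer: 124237/6 ≈ 20706.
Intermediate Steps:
P = 20838 (P = 10213 + 10625 = 20838)
T(h) = -1/6 (T(h) = 1/(-6) = -1/6)
y = 1/6 (y = -1*(-1/6) = 1/6 ≈ 0.16667)
d(m, r) = 1/6 - m
d(132, -147) + P = (1/6 - 1*132) + 20838 = (1/6 - 132) + 20838 = -791/6 + 20838 = 124237/6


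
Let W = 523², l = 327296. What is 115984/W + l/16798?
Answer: 45736623408/2297370071 ≈ 19.908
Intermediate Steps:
W = 273529
115984/W + l/16798 = 115984/273529 + 327296/16798 = 115984*(1/273529) + 327296*(1/16798) = 115984/273529 + 163648/8399 = 45736623408/2297370071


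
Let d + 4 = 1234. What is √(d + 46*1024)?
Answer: 13*√286 ≈ 219.85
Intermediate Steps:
d = 1230 (d = -4 + 1234 = 1230)
√(d + 46*1024) = √(1230 + 46*1024) = √(1230 + 47104) = √48334 = 13*√286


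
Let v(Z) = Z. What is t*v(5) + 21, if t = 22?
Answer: 131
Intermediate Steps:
t*v(5) + 21 = 22*5 + 21 = 110 + 21 = 131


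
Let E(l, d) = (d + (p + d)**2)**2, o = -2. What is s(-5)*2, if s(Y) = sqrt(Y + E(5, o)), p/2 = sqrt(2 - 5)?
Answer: 2*sqrt(-97 + 160*I*sqrt(3)) ≈ 19.83 + 27.95*I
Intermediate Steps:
p = 2*I*sqrt(3) (p = 2*sqrt(2 - 5) = 2*sqrt(-3) = 2*(I*sqrt(3)) = 2*I*sqrt(3) ≈ 3.4641*I)
E(l, d) = (d + (d + 2*I*sqrt(3))**2)**2 (E(l, d) = (d + (2*I*sqrt(3) + d)**2)**2 = (d + (d + 2*I*sqrt(3))**2)**2)
s(Y) = sqrt(Y + (-2 + (-2 + 2*I*sqrt(3))**2)**2)
s(-5)*2 = sqrt(-92 - 5 + 160*I*sqrt(3))*2 = sqrt(-97 + 160*I*sqrt(3))*2 = 2*sqrt(-97 + 160*I*sqrt(3))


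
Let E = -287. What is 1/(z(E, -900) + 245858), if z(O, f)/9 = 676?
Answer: 1/251942 ≈ 3.9692e-6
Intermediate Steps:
z(O, f) = 6084 (z(O, f) = 9*676 = 6084)
1/(z(E, -900) + 245858) = 1/(6084 + 245858) = 1/251942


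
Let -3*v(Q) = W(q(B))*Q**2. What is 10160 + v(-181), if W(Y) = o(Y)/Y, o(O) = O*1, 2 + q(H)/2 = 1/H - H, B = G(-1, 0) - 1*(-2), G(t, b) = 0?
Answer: -2281/3 ≈ -760.33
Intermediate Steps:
B = 2 (B = 0 - 1*(-2) = 0 + 2 = 2)
q(H) = -4 - 2*H + 2/H (q(H) = -4 + 2*(1/H - H) = -4 + (-2*H + 2/H) = -4 - 2*H + 2/H)
o(O) = O
W(Y) = 1 (W(Y) = Y/Y = 1)
v(Q) = -Q**2/3
10160 + v(-181) = 10160 - 1/3*(-181)**2 = 10160 - 1/3*32761 = 10160 - 32761/3 = -2281/3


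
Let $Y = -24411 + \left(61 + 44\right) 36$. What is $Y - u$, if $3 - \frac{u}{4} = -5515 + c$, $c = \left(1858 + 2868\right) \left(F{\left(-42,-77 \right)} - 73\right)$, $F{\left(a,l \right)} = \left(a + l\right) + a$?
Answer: $-4466239$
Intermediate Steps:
$F{\left(a,l \right)} = l + 2 a$
$c = -1105884$ ($c = \left(1858 + 2868\right) \left(\left(-77 + 2 \left(-42\right)\right) - 73\right) = 4726 \left(\left(-77 - 84\right) - 73\right) = 4726 \left(-161 - 73\right) = 4726 \left(-234\right) = -1105884$)
$Y = -20631$ ($Y = -24411 + 105 \cdot 36 = -24411 + 3780 = -20631$)
$u = 4445608$ ($u = 12 - 4 \left(-5515 - 1105884\right) = 12 - -4445596 = 12 + 4445596 = 4445608$)
$Y - u = -20631 - 4445608 = -4466239$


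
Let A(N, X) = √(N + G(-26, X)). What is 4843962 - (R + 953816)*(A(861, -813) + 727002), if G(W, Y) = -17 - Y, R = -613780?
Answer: -247202008110 - 340036*√1657 ≈ -2.4722e+11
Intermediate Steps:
A(N, X) = √(-17 + N - X) (A(N, X) = √(N + (-17 - X)) = √(-17 + N - X))
4843962 - (R + 953816)*(A(861, -813) + 727002) = 4843962 - (-613780 + 953816)*(√(-17 + 861 - 1*(-813)) + 727002) = 4843962 - 340036*(√(-17 + 861 + 813) + 727002) = 4843962 - 340036*(√1657 + 727002) = 4843962 - 340036*(727002 + √1657) = 4843962 - (247206852072 + 340036*√1657) = 4843962 + (-247206852072 - 340036*√1657) = -247202008110 - 340036*√1657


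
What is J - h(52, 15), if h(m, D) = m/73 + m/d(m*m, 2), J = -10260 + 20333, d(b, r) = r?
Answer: 733379/73 ≈ 10046.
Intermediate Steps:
J = 10073
h(m, D) = 75*m/146 (h(m, D) = m/73 + m/2 = 75*m/146)
J - h(52, 15) = 10073 - 75*52/146 = 10073 - 1*1950/73 = 10073 - 1950/73 = 733379/73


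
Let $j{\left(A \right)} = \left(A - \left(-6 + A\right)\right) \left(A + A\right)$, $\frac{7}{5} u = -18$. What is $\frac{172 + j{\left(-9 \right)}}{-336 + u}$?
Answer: $- \frac{224}{1221} \approx -0.18346$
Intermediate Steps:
$u = - \frac{90}{7}$ ($u = \frac{5}{7} \left(-18\right) = - \frac{90}{7} \approx -12.857$)
$j{\left(A \right)} = 12 A$ ($j{\left(A \right)} = 6 \cdot 2 A = 12 A$)
$\frac{172 + j{\left(-9 \right)}}{-336 + u} = \frac{172 + 12 \left(-9\right)}{-336 - \frac{90}{7}} = \frac{172 - 108}{- \frac{2442}{7}} = 64 \left(- \frac{7}{2442}\right) = - \frac{224}{1221}$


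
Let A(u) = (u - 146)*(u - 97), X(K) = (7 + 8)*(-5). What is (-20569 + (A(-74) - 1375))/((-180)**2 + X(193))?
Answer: 15676/32325 ≈ 0.48495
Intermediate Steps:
X(K) = -75 (X(K) = 15*(-5) = -75)
A(u) = (-146 + u)*(-97 + u)
(-20569 + (A(-74) - 1375))/((-180)**2 + X(193)) = (-20569 + ((14162 + (-74)**2 - 243*(-74)) - 1375))/((-180)**2 - 75) = (-20569 + ((14162 + 5476 + 17982) - 1375))/(32400 - 75) = (-20569 + (37620 - 1375))/32325 = (-20569 + 36245)*(1/32325) = 15676*(1/32325) = 15676/32325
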